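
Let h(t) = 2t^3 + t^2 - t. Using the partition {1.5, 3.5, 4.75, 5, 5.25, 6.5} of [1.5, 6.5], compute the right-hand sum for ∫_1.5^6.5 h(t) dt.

Subinterval widths: 2, 1.25, 0.25, 0.25, 1.25.
Right endpoints: 3.5, 4.75, 5, 5.25, 6.5.
h(3.5) = 94.5, h(4.75) = 232.15625, h(5) = 270, h(5.25) = 311.71875, h(6.5) = 585.
Sum = Σ Δt_i · h(t_i).
Sum = 1355.875.

1355.875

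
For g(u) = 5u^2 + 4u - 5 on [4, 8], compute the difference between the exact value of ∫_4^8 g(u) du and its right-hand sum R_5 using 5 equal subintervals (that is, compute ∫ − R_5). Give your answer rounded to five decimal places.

-104.53333

Exact integral: ∫_4^8 g(u) du ≈ 822.6666667.
R_5 = 927.2.
Error ≈ 822.6666667 − 927.2 ≈ -104.53333.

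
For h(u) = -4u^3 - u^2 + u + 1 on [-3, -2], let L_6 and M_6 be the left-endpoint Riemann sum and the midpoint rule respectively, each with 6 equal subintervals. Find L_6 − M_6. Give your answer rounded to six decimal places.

L_6 ≈ 63.13425926.
M_6 ≈ 57.09953704.
L_6 − M_6 ≈ 6.034722.

6.034722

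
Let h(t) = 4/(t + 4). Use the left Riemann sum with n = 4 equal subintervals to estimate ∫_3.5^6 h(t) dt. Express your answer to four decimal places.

Δt = (6 − 3.5)/4 = 0.625.
Left endpoints: 3.5, 4.125, 4.75, 5.375.
h(3.5) = 8/15, h(4.125) = 32/65, h(4.75) = 16/35, h(5.375) = 32/75.
Sum = Δt · [h(3.5) + h(4.125) + h(4.75) + h(5.375)].
Sum ≈ 1.1934.

1.1934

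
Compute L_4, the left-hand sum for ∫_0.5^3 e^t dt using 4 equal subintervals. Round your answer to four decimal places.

Δt = (3 − 0.5)/4 = 0.625.
Left endpoints: 0.5, 1.125, 1.75, 2.375.
f(0.5) ≈ 1.6487, f(1.125) ≈ 3.0802, f(1.75) ≈ 5.7546, f(2.375) ≈ 10.7510.
Sum = Δt · [f(0.5) + f(1.125) + f(1.75) + f(2.375)].
Sum ≈ 13.2716.

13.2716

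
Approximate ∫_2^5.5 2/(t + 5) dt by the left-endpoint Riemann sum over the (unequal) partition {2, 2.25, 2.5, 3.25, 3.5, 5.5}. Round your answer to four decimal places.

Subinterval widths: 0.25, 0.25, 0.75, 0.25, 2.
Left endpoints: 2, 2.25, 2.5, 3.25, 3.5.
f(2) = 2/7, f(2.25) = 8/29, f(2.5) = 4/15, f(3.25) = 8/33, f(3.5) = 4/17.
Sum = Σ Δt_i · f(t_i).
Sum ≈ 0.8716.

0.8716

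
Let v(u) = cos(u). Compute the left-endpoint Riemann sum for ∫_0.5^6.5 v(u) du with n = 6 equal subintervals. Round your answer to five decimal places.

-0.29141

Δu = (6.5 − 0.5)/6 = 1.
Left endpoints: 0.5, 1.5, 2.5, 3.5, 4.5, 5.5.
v(0.5) ≈ 0.87758, v(1.5) ≈ 0.07074, v(2.5) ≈ -0.80114, v(3.5) ≈ -0.93646, v(4.5) ≈ -0.21080, v(5.5) ≈ 0.70867.
Sum = Δu · [v(0.5) + v(1.5) + v(2.5) + ...].
Sum ≈ -0.29141.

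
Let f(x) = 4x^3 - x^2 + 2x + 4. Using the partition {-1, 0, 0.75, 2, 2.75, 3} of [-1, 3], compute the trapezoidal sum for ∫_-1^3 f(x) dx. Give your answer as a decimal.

100.8125

Subinterval widths: 1, 0.75, 1.25, 0.75, 0.25.
f(-1) = -3, f(0) = 4, f(0.75) = 6.625, f(2) = 36, f(2.75) = 85.125, f(3) = 109.
On each subinterval the trapezoid contributes (Δx_i/2)·[f(x_{i-1}) + f(x_i)].
Sum = 100.8125.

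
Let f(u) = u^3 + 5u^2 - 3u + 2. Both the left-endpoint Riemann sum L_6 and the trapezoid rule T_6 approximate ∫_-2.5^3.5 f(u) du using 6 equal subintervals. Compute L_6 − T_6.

-35.25

L_6 = 99.5.
T_6 = 134.75.
L_6 − T_6 = -35.25.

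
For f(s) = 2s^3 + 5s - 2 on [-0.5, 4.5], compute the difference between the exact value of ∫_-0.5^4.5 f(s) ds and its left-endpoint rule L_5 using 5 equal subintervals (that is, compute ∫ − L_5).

93.75

Exact integral: ∫_-0.5^4.5 f(s) ds = 245.
L_5 = 151.25.
Error = 245 − 151.25 = 93.75.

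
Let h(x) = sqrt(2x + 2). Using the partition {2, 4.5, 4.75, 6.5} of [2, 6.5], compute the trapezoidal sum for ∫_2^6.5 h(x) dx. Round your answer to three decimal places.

14.402

Subinterval widths: 2.5, 0.25, 1.75.
h(2) ≈ 2.449, h(4.5) ≈ 3.317, h(4.75) ≈ 3.391, h(6.5) ≈ 3.873.
On each subinterval the trapezoid contributes (Δx_i/2)·[h(x_{i-1}) + h(x_i)].
Sum ≈ 14.402.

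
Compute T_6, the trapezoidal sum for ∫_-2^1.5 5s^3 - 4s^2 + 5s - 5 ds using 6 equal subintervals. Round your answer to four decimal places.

-52.2519

Δs = (1.5 − (-2))/6 = 7/12.
f(-2) = -71, f(-17/12) = -59317/1728, f(-5/6) = -3205/216, f(-0.25) = -6.578125, f(1/3) = -97/27, f(11/12) = 127/1728, f(1.5) = 10.375.
T_6 = (Δs/2)·[f(s_0) + 2f(s_1) + ... + 2f(s_{5}) + f(s_6)].
Sum ≈ -52.2519.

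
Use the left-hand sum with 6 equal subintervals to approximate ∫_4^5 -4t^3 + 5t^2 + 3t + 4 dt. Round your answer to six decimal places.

-233.726852

Δt = (5 − 4)/6 = 1/6.
Left endpoints: 4, 25/6, 13/3, 4.5, 14/3, 29/6.
f(4) = -160, f(25/6) = -20093/108, f(13/3) = -5794/27, f(4.5) = -245.75, f(14/3) = -7550/27, f(29/6) = -34165/108.
Sum = Δt · [f(4) + f(25/6) + f(13/3) + ...].
Sum ≈ -233.726852.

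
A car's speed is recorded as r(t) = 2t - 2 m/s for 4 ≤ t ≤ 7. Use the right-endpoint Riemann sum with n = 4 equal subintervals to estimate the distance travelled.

Δt = (7 − 4)/4 = 0.75.
Right endpoints: 4.75, 5.5, 6.25, 7.
r(4.75) = 7.5, r(5.5) = 9, r(6.25) = 10.5, r(7) = 12.
Sum = Δt · [r(4.75) + r(5.5) + r(6.25) + r(7)].
Sum = 29.25.

29.25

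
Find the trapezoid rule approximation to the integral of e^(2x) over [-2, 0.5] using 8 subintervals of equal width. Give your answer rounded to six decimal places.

Δx = (0.5 − (-2))/8 = 0.3125.
f(-2) ≈ 0.018316, f(-1.6875) ≈ 0.034218, f(-1.375) ≈ 0.063928, f(-1.0625) ≈ 0.119433, f(-0.75) ≈ 0.223130, f(-0.4375) ≈ 0.416862, f(-0.125) ≈ 0.778801, f(0.1875) ≈ 1.454991, f(0.5) ≈ 2.718282.
T_8 = (Δx/2)·[f(x_0) + 2f(x_1) + ... + 2f(x_{7}) + f(x_8)].
Sum ≈ 1.393644.

1.393644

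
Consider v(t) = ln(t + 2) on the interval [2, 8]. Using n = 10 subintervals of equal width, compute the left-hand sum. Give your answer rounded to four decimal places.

11.2013

Δt = (8 − 2)/10 = 0.6.
Left endpoints: 2, 2.6, 3.2, 3.8, 4.4, 5, 5.6, 6.2, 6.8, 7.4.
v(2) ≈ 1.3863, v(2.6) ≈ 1.5261, v(3.2) ≈ 1.6487, v(3.8) ≈ 1.7579, v(4.4) ≈ 1.8563, v(5) ≈ 1.9459, v(5.6) ≈ 2.0281, v(6.2) ≈ 2.1041, v(6.8) ≈ 2.1748, v(7.4) ≈ 2.2407.
Sum = Δt · [v(2) + v(2.6) + v(3.2) + ...].
Sum ≈ 11.2013.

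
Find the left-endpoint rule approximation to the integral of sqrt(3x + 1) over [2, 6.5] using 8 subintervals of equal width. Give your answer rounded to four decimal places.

15.9750

Δx = (6.5 − 2)/8 = 0.5625.
Left endpoints: 2, 2.5625, 3.125, 3.6875, 4.25, 4.8125, 5.375, 5.9375.
f(2) ≈ 2.6458, f(2.5625) ≈ 2.9475, f(3.125) ≈ 3.2210, f(3.6875) ≈ 3.4731, f(4.25) ≈ 3.7081, f(4.8125) ≈ 3.9291, f(5.375) ≈ 4.1382, f(5.9375) ≈ 4.3373.
Sum = Δx · [f(2) + f(2.5625) + f(3.125) + ...].
Sum ≈ 15.9750.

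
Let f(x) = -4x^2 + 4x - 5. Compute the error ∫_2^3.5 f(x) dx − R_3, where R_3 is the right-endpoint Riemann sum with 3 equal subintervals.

Exact integral: ∫_2^3.5 f(x) dx = -37.5.
R_3 = -44.5.
Error = -37.5 − (-44.5) = 7.

7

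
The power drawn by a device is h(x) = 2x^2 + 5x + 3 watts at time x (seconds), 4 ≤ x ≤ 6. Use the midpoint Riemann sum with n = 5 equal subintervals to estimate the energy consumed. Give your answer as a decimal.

157.28

Δx = (6 − 4)/5 = 0.4.
Midpoints: 4.2, 4.6, 5, 5.4, 5.8.
h(4.2) = 59.28, h(4.6) = 68.32, h(5) = 78, h(5.4) = 88.32, h(5.8) = 99.28.
Sum = Δx · [h(4.2) + h(4.6) + h(5) + h(5.4) + h(5.8)].
Sum = 157.28.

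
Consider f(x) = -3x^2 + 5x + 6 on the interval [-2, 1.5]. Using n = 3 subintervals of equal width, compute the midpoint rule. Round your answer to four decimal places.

6.4410

Δx = (1.5 − (-2))/3 = 7/6.
Midpoints: -17/12, -0.25, 11/12.
f(-17/12) = -341/48, f(-0.25) = 4.5625, f(11/12) = 8.0625.
Sum = Δx · [f(-17/12) + f(-0.25) + f(11/12)].
Sum ≈ 6.4410.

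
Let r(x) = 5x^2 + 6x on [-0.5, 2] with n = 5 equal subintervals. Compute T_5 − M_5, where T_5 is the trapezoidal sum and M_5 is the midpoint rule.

T_5 = 25.3125.
M_5 = 24.53125.
T_5 − M_5 = 0.78125.

0.78125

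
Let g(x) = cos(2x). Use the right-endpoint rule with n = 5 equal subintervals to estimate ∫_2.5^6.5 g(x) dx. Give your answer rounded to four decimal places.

Δx = (6.5 − 2.5)/5 = 0.8.
Right endpoints: 3.3, 4.1, 4.9, 5.7, 6.5.
g(3.3) ≈ 0.9502, g(4.1) ≈ -0.3392, g(4.9) ≈ -0.9304, g(5.7) ≈ 0.3935, g(6.5) ≈ 0.9074.
Sum = Δx · [g(3.3) + g(4.1) + g(4.9) + g(5.7) + g(6.5)].
Sum ≈ 0.7853.

0.7853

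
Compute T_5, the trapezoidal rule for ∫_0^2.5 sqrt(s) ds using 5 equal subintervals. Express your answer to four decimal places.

2.5683

Δs = (2.5 − 0)/5 = 0.5.
f(0) ≈ 0.0000, f(0.5) ≈ 0.7071, f(1) ≈ 1.0000, f(1.5) ≈ 1.2247, f(2) ≈ 1.4142, f(2.5) ≈ 1.5811.
T_5 = (Δs/2)·[f(s_0) + 2f(s_1) + ... + 2f(s_{4}) + f(s_5)].
Sum ≈ 2.5683.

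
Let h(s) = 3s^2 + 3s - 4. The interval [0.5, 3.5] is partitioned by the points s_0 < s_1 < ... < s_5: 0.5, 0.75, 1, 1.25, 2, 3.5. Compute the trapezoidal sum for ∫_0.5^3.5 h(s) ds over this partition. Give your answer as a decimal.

Subinterval widths: 0.25, 0.25, 0.25, 0.75, 1.5.
h(0.5) = -1.75, h(0.75) = -0.0625, h(1) = 2, h(1.25) = 4.4375, h(2) = 14, h(3.5) = 43.25.
On each subinterval the trapezoid contributes (Δs_i/2)·[h(s_{i-1}) + h(s_i)].
Sum = 50.671875.

50.671875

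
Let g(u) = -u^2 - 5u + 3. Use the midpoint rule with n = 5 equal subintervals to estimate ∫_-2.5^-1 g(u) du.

Δu = (-1 − (-2.5))/5 = 0.3.
Midpoints: -2.35, -2.05, -1.75, -1.45, -1.15.
g(-2.35) = 9.2275, g(-2.05) = 9.0475, g(-1.75) = 8.6875, g(-1.45) = 8.1475, g(-1.15) = 7.4275.
Sum = Δu · [g(-2.35) + g(-2.05) + g(-1.75) + g(-1.45) + g(-1.15)].
Sum = 12.76125.

12.76125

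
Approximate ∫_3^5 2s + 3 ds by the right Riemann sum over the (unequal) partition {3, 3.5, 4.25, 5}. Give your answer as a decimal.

Subinterval widths: 0.5, 0.75, 0.75.
Right endpoints: 3.5, 4.25, 5.
f(3.5) = 10, f(4.25) = 11.5, f(5) = 13.
Sum = Σ Δs_i · f(s_i).
Sum = 23.375.

23.375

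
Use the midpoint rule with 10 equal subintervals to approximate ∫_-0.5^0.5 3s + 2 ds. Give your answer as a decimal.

2

Δs = (0.5 − (-0.5))/10 = 0.1.
Midpoints: -0.45, -0.35, -0.25, -0.15, -0.05, 0.05, 0.15, 0.25, 0.35, 0.45.
f(-0.45) = 0.65, f(-0.35) = 0.95, f(-0.25) = 1.25, f(-0.15) = 1.55, f(-0.05) = 1.85, f(0.05) = 2.15, f(0.15) = 2.45, f(0.25) = 2.75, f(0.35) = 3.05, f(0.45) = 3.35.
Sum = Δs · [f(-0.45) + f(-0.35) + f(-0.25) + ...].
Sum = 2.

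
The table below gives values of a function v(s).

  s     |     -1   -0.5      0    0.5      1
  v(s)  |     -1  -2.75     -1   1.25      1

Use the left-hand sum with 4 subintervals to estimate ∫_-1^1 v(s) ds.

-1.75

Δs = 0.5.
Sum = 0.5·[(-1) + (-2.75) + (-1) + 1.25] = -1.75.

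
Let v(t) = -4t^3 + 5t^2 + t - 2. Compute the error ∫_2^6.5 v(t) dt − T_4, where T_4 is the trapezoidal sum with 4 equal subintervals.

Exact integral: ∫_2^6.5 v(t) dt = -1314.5625.
T_4 = -1358.2265625.
Error = -1314.5625 − (-1358.2265625) = 43.6640625.

43.6640625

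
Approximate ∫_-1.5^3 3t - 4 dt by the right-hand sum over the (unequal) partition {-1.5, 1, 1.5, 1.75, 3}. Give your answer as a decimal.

Subinterval widths: 2.5, 0.5, 0.25, 1.25.
Right endpoints: 1, 1.5, 1.75, 3.
f(1) = -1, f(1.5) = 0.5, f(1.75) = 1.25, f(3) = 5.
Sum = Σ Δt_i · f(t_i).
Sum = 4.3125.

4.3125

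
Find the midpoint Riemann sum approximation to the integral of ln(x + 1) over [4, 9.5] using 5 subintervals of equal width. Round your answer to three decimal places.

Δx = (9.5 − 4)/5 = 1.1.
Midpoints: 4.55, 5.65, 6.75, 7.85, 8.95.
f(4.55) ≈ 1.714, f(5.65) ≈ 1.895, f(6.75) ≈ 2.048, f(7.85) ≈ 2.180, f(8.95) ≈ 2.298.
Sum = Δx · [f(4.55) + f(5.65) + f(6.75) + f(7.85) + f(8.95)].
Sum ≈ 11.148.

11.148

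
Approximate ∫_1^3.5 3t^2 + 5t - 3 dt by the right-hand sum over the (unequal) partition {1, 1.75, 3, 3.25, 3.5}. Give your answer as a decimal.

84

Subinterval widths: 0.75, 1.25, 0.25, 0.25.
Right endpoints: 1.75, 3, 3.25, 3.5.
f(1.75) = 14.9375, f(3) = 39, f(3.25) = 44.9375, f(3.5) = 51.25.
Sum = Σ Δt_i · f(t_i).
Sum = 84.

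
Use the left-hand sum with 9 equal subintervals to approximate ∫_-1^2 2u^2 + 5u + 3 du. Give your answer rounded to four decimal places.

Δu = (2 − (-1))/9 = 1/3.
Left endpoints: -1, -2/3, -1/3, 0, 1/3, 2/3, 1, 4/3, 5/3.
f(-1) = 0, f(-2/3) = 5/9, f(-1/3) = 14/9, f(0) = 3, f(1/3) = 44/9, f(2/3) = 65/9, f(1) = 10, f(4/3) = 119/9, f(5/3) = 152/9.
Sum = Δu · [f(-1) + f(-2/3) + f(-1/3) + ...].
Sum ≈ 19.1111.

19.1111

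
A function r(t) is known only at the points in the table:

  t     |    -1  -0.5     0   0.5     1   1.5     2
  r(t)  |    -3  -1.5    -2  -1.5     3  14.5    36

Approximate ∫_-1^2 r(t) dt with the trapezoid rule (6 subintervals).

Δt = 0.5.
T_6 = (0.5/2)·[(-3) + 2·(-1.5) + 2·(-2) + 2·(-1.5) + 2·3 + 2·14.5 + 36] = 14.5.

14.5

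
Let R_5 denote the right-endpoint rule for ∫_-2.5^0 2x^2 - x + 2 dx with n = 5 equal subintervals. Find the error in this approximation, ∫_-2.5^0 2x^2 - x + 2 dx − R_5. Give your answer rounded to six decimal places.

3.541667

Exact integral: ∫_-2.5^0 f(x) dx ≈ 18.54166667.
R_5 = 15.
Error ≈ 18.54166667 − 15 ≈ 3.541667.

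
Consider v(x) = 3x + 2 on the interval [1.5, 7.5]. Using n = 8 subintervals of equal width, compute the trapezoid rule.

93

Δx = (7.5 − 1.5)/8 = 0.75.
v(1.5) = 6.5, v(2.25) = 8.75, v(3) = 11, v(3.75) = 13.25, v(4.5) = 15.5, v(5.25) = 17.75, v(6) = 20, v(6.75) = 22.25, v(7.5) = 24.5.
T_8 = (Δx/2)·[v(x_0) + 2v(x_1) + ... + 2v(x_{7}) + v(x_8)].
Sum = 93.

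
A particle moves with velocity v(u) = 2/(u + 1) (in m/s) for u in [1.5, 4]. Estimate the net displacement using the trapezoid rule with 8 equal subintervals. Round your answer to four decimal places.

Δu = (4 − 1.5)/8 = 0.3125.
v(1.5) = 0.8, v(1.8125) = 32/45, v(2.125) = 0.64, v(2.4375) = 32/55, v(2.75) = 8/15, v(3.0625) = 32/65, v(3.375) = 16/35, v(3.6875) = 32/75, v(4) = 0.4.
T_8 = (Δu/2)·[v(u_0) + 2v(u_1) + ... + 2v(u_{7}) + v(u_8)].
Sum ≈ 1.3882.

1.3882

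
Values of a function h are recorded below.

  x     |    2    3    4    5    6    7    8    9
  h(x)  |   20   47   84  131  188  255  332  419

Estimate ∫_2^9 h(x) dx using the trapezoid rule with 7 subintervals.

Δx = 1.
T_7 = (1/2)·[20 + 2·47 + 2·84 + 2·131 + 2·188 + 2·255 + 2·332 + 419] = 1256.5.

1256.5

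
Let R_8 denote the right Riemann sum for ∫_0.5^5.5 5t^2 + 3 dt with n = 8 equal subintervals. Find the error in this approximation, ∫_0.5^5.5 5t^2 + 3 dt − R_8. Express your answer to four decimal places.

Exact integral: ∫_0.5^5.5 f(t) dt ≈ 292.083333.
R_8 = 340.5859375.
Error ≈ 292.083333 − 340.5859375 ≈ -48.5026.

-48.5026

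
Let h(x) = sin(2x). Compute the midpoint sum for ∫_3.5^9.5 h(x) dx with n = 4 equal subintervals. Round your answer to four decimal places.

-0.1765

Δx = (9.5 − 3.5)/4 = 1.5.
Midpoints: 4.25, 5.75, 7.25, 8.75.
h(4.25) ≈ 0.7985, h(5.75) ≈ -0.8755, h(7.25) ≈ 0.9349, h(8.75) ≈ -0.9756.
Sum = Δx · [h(4.25) + h(5.75) + h(7.25) + h(8.75)].
Sum ≈ -0.1765.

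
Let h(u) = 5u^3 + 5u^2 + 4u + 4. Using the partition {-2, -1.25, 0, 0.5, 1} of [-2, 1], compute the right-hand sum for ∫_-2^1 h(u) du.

15.72265625

Subinterval widths: 0.75, 1.25, 0.5, 0.5.
Right endpoints: -1.25, 0, 0.5, 1.
h(-1.25) = -2.953125, h(0) = 4, h(0.5) = 7.875, h(1) = 18.
Sum = Σ Δu_i · h(u_i).
Sum = 15.72265625.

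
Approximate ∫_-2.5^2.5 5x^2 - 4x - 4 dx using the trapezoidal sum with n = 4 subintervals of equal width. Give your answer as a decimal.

38.59375

Δx = (2.5 − (-2.5))/4 = 1.25.
f(-2.5) = 37.25, f(-1.25) = 8.8125, f(0) = -4, f(1.25) = -1.1875, f(2.5) = 17.25.
T_4 = (Δx/2)·[f(x_0) + 2f(x_1) + 2f(x_2) + 2f(x_3) + f(x_4)].
Sum = 38.59375.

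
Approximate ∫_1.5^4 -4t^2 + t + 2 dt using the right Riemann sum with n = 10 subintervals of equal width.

-75.625

Δt = (4 − 1.5)/10 = 0.25.
Right endpoints: 1.75, 2, 2.25, 2.5, 2.75, 3, 3.25, 3.5, 3.75, 4.
f(1.75) = -8.5, f(2) = -12, f(2.25) = -16, f(2.5) = -20.5, f(2.75) = -25.5, f(3) = -31, f(3.25) = -37, f(3.5) = -43.5, f(3.75) = -50.5, f(4) = -58.
Sum = Δt · [f(1.75) + f(2) + f(2.25) + ...].
Sum = -75.625.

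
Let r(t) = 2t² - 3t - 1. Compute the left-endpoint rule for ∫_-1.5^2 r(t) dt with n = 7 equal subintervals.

Δt = (2 − (-1.5))/7 = 0.5.
Left endpoints: -1.5, -1, -0.5, 0, 0.5, 1, 1.5.
r(-1.5) = 8, r(-1) = 4, r(-0.5) = 1, r(0) = -1, r(0.5) = -2, r(1) = -2, r(1.5) = -1.
Sum = Δt · [r(-1.5) + r(-1) + r(-0.5) + ...].
Sum = 3.5.

3.5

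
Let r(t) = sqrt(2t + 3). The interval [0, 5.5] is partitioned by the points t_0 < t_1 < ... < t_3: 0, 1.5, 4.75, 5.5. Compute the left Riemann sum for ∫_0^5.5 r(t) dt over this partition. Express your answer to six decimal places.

13.210568

Subinterval widths: 1.5, 3.25, 0.75.
Left endpoints: 0, 1.5, 4.75.
r(0) ≈ 1.732051, r(1.5) ≈ 2.449490, r(4.75) ≈ 3.535534.
Sum = Σ Δt_i · r(t_i).
Sum ≈ 13.210568.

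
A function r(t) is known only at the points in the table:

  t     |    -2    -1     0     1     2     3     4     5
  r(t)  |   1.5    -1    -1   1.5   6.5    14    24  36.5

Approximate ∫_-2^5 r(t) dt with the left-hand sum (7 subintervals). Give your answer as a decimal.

Δt = 1.
Sum = 1·[1.5 + (-1) + (-1) + 1.5 + 6.5 + 14 + 24] = 45.5.

45.5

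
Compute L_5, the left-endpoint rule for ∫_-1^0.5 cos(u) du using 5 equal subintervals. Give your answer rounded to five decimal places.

1.26038

Δu = (0.5 − (-1))/5 = 0.3.
Left endpoints: -1, -0.7, -0.4, -0.1, 0.2.
f(-1) ≈ 0.54030, f(-0.7) ≈ 0.76484, f(-0.4) ≈ 0.92106, f(-0.1) ≈ 0.99500, f(0.2) ≈ 0.98007.
Sum = Δu · [f(-1) + f(-0.7) + f(-0.4) + f(-0.1) + f(0.2)].
Sum ≈ 1.26038.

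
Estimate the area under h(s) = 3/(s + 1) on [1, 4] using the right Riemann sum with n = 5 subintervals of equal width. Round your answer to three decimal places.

Δs = (4 − 1)/5 = 0.6.
Right endpoints: 1.6, 2.2, 2.8, 3.4, 4.
h(1.6) = 15/13, h(2.2) = 0.9375, h(2.8) = 15/19, h(3.4) = 15/22, h(4) = 0.6.
Sum = Δs · [h(1.6) + h(2.2) + h(2.8) + h(3.4) + h(4)].
Sum ≈ 2.498.

2.498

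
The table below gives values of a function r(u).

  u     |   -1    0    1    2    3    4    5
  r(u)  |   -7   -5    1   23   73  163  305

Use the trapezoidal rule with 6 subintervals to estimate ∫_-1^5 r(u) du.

404

Δu = 1.
T_6 = (1/2)·[(-7) + 2·(-5) + 2·1 + 2·23 + 2·73 + 2·163 + 305] = 404.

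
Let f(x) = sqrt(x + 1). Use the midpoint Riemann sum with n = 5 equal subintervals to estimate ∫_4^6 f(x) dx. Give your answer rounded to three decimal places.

Δx = (6 − 4)/5 = 0.4.
Midpoints: 4.2, 4.6, 5, 5.4, 5.8.
f(4.2) ≈ 2.280, f(4.6) ≈ 2.366, f(5) ≈ 2.449, f(5.4) ≈ 2.530, f(5.8) ≈ 2.608.
Sum = Δx · [f(4.2) + f(4.6) + f(5) + f(5.4) + f(5.8)].
Sum ≈ 4.894.

4.894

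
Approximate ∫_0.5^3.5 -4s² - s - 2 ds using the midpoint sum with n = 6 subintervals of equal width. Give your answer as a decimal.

Δs = (3.5 − 0.5)/6 = 0.5.
Midpoints: 0.75, 1.25, 1.75, 2.25, 2.75, 3.25.
f(0.75) = -5, f(1.25) = -9.5, f(1.75) = -16, f(2.25) = -24.5, f(2.75) = -35, f(3.25) = -47.5.
Sum = Δs · [f(0.75) + f(1.25) + f(1.75) + ...].
Sum = -68.75.

-68.75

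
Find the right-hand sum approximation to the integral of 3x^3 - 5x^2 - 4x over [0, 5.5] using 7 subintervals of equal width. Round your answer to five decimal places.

487.70408

Δx = (5.5 − 0)/7 = 11/14.
Right endpoints: 11/14, 11/7, 33/14, 22/7, 55/14, 33/7, 5.5.
f(11/14) = -13101/2744, f(11/7) = -2398/343, f(33/14) = 5709/2744, f(22/7) = 10692/343, f(55/14) = 244255/2744, f(33/7) = 63228/343, f(5.5) = 325.875.
Sum = Δx · [f(11/14) + f(11/7) + f(33/14) + ...].
Sum ≈ 487.70408.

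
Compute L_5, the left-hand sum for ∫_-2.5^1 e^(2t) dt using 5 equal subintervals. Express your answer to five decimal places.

Δt = (1 − (-2.5))/5 = 0.7.
Left endpoints: -2.5, -1.8, -1.1, -0.4, 0.3.
f(-2.5) ≈ 0.00674, f(-1.8) ≈ 0.02732, f(-1.1) ≈ 0.11080, f(-0.4) ≈ 0.44933, f(0.3) ≈ 1.82212.
Sum = Δt · [f(-2.5) + f(-1.8) + f(-1.1) + f(-0.4) + f(0.3)].
Sum ≈ 1.69142.

1.69142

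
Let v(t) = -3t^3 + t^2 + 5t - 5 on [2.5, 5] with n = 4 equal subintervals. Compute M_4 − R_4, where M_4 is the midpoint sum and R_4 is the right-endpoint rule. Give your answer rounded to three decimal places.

M_4 ≈ -365.95459.
R_4 ≈ -466.72363.
M_4 − R_4 ≈ 100.769.

100.769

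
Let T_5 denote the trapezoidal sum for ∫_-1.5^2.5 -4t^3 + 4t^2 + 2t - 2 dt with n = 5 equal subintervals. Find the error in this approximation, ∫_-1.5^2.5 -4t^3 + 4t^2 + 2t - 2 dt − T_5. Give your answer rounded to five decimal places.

Exact integral: ∫_-1.5^2.5 f(t) dt ≈ -12.6666667.
T_5 = -13.52.
Error ≈ -12.6666667 − (-13.52) ≈ 0.85333.

0.85333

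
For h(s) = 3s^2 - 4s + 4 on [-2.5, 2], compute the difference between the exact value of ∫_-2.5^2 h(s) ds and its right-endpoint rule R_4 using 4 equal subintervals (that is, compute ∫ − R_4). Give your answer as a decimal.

11.07421875

Exact integral: ∫_-2.5^2 h(s) ds = 46.125.
R_4 = 35.05078125.
Error = 46.125 − 35.05078125 = 11.07421875.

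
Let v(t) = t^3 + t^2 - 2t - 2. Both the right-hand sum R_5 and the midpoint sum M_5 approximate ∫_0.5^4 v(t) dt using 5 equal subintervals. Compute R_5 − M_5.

28.7415625

R_5 = 90.16.
M_5 = 61.4184375.
R_5 − M_5 = 28.7415625.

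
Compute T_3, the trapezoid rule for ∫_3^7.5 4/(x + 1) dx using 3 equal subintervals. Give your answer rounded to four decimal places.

Δx = (7.5 − 3)/3 = 1.5.
f(3) = 1, f(4.5) = 8/11, f(6) = 4/7, f(7.5) = 8/17.
T_3 = (Δx/2)·[f(x_0) + 2f(x_1) + 2f(x_2) + f(x_3)].
Sum ≈ 3.0510.

3.0510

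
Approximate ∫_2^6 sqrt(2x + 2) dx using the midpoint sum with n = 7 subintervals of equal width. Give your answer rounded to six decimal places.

Δx = (6 − 2)/7 = 4/7.
Midpoints: 16/7, 20/7, 24/7, 4, 32/7, 36/7, 40/7.
f(16/7) ≈ 2.563480, f(20/7) ≈ 2.777460, f(24/7) ≈ 2.976095, f(4) ≈ 3.162278, f(32/7) ≈ 3.338092, f(36/7) ≈ 3.505098, f(40/7) ≈ 3.664502.
Sum = Δx · [f(16/7) + f(20/7) + f(24/7) + ...].
Sum ≈ 12.564003.

12.564003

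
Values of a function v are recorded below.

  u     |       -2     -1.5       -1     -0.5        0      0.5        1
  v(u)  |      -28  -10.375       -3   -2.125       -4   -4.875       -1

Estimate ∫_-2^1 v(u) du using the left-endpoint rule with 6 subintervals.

Δu = 0.5.
Sum = 0.5·[(-28) + (-10.375) + (-3) + (-2.125) + (-4) + (-4.875)] = -26.1875.

-26.1875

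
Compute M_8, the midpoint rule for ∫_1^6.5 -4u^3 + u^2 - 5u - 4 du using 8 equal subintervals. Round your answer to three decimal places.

-1808.447

Δu = (6.5 − 1)/8 = 0.6875.
Midpoints: 1.34375, 2.03125, 2.71875, 3.40625, 4.09375, 4.78125, 5.46875, 6.15625.
f(1.34375) = -152523/8192, f(2.03125) = -356793/8192, f(2.71875) = -742079/8192, f(3.40625) = -1372269/8192, f(4.09375) = -2311251/8192, f(4.78125) = -3622913/8192, f(5.46875) = -5371143/8192, f(6.15625) = -7619829/8192.
Sum = Δu · [f(1.34375) + f(2.03125) + f(2.71875) + ...].
Sum ≈ -1808.447.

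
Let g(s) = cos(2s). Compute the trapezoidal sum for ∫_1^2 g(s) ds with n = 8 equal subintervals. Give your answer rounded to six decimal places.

Δs = (2 − 1)/8 = 0.125.
g(1) ≈ -0.416147, g(1.125) ≈ -0.628174, g(1.25) ≈ -0.801144, g(1.375) ≈ -0.924302, g(1.5) ≈ -0.989992, g(1.625) ≈ -0.994130, g(1.75) ≈ -0.936457, g(1.875) ≈ -0.820559, g(2) ≈ -0.653644.
T_8 = (Δs/2)·[g(s_0) + 2g(s_1) + ... + 2g(s_{7}) + g(s_8)].
Sum ≈ -0.828707.

-0.828707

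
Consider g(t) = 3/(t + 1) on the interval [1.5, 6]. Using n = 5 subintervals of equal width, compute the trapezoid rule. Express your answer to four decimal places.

3.1167

Δt = (6 − 1.5)/5 = 0.9.
g(1.5) = 1.2, g(2.4) = 15/17, g(3.3) = 30/43, g(4.2) = 15/26, g(5.1) = 30/61, g(6) = 3/7.
T_5 = (Δt/2)·[g(t_0) + 2g(t_1) + ... + 2g(t_{4}) + g(t_5)].
Sum ≈ 3.1167.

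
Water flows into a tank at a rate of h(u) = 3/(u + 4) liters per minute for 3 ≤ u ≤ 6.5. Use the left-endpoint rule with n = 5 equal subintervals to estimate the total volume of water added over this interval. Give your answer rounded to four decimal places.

1.2678

Δu = (6.5 − 3)/5 = 0.7.
Left endpoints: 3, 3.7, 4.4, 5.1, 5.8.
h(3) = 3/7, h(3.7) = 30/77, h(4.4) = 5/14, h(5.1) = 30/91, h(5.8) = 15/49.
Sum = Δu · [h(3) + h(3.7) + h(4.4) + h(5.1) + h(5.8)].
Sum ≈ 1.2678.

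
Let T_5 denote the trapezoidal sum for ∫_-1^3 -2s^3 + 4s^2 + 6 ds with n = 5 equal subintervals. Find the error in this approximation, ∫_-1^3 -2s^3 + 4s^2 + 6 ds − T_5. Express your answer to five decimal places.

Exact integral: ∫_-1^3 f(s) ds ≈ 21.3333333.
T_5 = 20.48.
Error ≈ 21.3333333 − 20.48 ≈ 0.85333.

0.85333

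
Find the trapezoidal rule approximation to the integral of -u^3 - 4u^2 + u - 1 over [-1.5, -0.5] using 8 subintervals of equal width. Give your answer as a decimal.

Δu = (-0.5 − (-1.5))/8 = 0.125.
f(-1.5) = -8.125, f(-1.375) = -3757/512, f(-1.25) = -6.546875, f(-1.125) = -2951/512, f(-1) = -5, f(-0.875) = -2185/512, f(-0.75) = -3.578125, f(-0.625) = -1507/512, f(-0.5) = -2.375.
T_8 = (Δu/2)·[f(u_0) + 2f(u_1) + ... + 2f(u_{7}) + f(u_8)].
Sum = -5.0859375.

-5.0859375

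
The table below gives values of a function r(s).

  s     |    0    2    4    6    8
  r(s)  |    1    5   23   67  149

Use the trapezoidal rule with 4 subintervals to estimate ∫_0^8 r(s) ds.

Δs = 2.
T_4 = (2/2)·[1 + 2·5 + 2·23 + 2·67 + 149] = 340.

340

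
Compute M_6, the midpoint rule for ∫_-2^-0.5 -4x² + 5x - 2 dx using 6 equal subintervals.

Δx = (-0.5 − (-2))/6 = 0.25.
Midpoints: -1.875, -1.625, -1.375, -1.125, -0.875, -0.625.
f(-1.875) = -25.4375, f(-1.625) = -20.6875, f(-1.375) = -16.4375, f(-1.125) = -12.6875, f(-0.875) = -9.4375, f(-0.625) = -6.6875.
Sum = Δx · [f(-1.875) + f(-1.625) + f(-1.375) + ...].
Sum = -22.84375.

-22.84375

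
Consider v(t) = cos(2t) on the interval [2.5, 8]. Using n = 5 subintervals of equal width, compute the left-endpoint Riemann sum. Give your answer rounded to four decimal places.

Δt = (8 − 2.5)/5 = 1.1.
Left endpoints: 2.5, 3.6, 4.7, 5.8, 6.9.
v(2.5) ≈ 0.2837, v(3.6) ≈ 0.6084, v(4.7) ≈ -0.9997, v(5.8) ≈ 0.5683, v(6.9) ≈ 0.3308.
Sum = Δt · [v(2.5) + v(3.6) + v(4.7) + v(5.8) + v(6.9)].
Sum ≈ 0.8706.

0.8706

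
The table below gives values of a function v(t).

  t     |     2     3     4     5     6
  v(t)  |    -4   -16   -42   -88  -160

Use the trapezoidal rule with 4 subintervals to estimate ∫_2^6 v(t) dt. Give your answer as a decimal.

-228

Δt = 1.
T_4 = (1/2)·[(-4) + 2·(-16) + 2·(-42) + 2·(-88) + (-160)] = -228.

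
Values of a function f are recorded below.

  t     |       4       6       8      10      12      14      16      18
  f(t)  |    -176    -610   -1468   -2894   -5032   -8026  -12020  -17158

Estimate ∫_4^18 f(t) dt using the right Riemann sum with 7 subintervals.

Δt = 2.
Sum = 2·[(-610) + (-1468) + (-2894) + (-5032) + (-8026) + (-12020) + (-17158)] = -94416.

-94416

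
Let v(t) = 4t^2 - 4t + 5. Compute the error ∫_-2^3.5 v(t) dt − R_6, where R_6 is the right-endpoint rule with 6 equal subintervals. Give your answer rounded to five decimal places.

Exact integral: ∫_-2^3.5 v(t) dt ≈ 78.8333333.
R_6 ≈ 86.9560185.
Error ≈ 78.8333333 − 86.9560185 ≈ -8.12269.

-8.12269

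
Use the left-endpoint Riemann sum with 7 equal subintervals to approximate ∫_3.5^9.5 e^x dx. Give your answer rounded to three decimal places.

Δx = (9.5 − 3.5)/7 = 6/7.
Left endpoints: 3.5, 61/14, 73/14, 85/14, 97/14, 109/14, 121/14.
f(3.5) ≈ 33.115, f(61/14) ≈ 78.034, f(73/14) ≈ 183.880, f(85/14) ≈ 433.299, f(97/14) ≈ 1021.034, f(109/14) ≈ 2405.984, f(121/14) ≈ 5669.505.
Sum = Δx · [f(3.5) + f(61/14) + f(73/14) + ...].
Sum ≈ 8421.302.

8421.302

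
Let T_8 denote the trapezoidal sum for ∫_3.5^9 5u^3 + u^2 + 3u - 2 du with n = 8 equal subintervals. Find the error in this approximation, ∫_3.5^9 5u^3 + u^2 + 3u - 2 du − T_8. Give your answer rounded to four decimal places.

-41.0522

Exact integral: ∫_3.5^9 f(u) du ≈ 8334.505208.
T_8 ≈ 8375.557373.
Error ≈ 8334.505208 − 8375.557373 ≈ -41.0522.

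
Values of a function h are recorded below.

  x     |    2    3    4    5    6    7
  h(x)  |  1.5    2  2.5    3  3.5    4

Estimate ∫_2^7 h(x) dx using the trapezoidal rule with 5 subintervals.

13.75

Δx = 1.
T_5 = (1/2)·[1.5 + 2·2 + 2·2.5 + 2·3 + 2·3.5 + 4] = 13.75.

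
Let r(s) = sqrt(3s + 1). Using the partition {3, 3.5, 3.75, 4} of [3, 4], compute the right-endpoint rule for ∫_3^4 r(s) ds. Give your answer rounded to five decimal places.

3.47197

Subinterval widths: 0.5, 0.25, 0.25.
Right endpoints: 3.5, 3.75, 4.
r(3.5) ≈ 3.39116, r(3.75) ≈ 3.50000, r(4) ≈ 3.60555.
Sum = Σ Δs_i · r(s_i).
Sum ≈ 3.47197.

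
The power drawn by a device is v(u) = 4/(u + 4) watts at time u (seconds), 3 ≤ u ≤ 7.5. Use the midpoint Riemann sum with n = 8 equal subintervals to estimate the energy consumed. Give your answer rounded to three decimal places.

1.985

Δu = (7.5 − 3)/8 = 0.5625.
Midpoints: 3.28125, 3.84375, 4.40625, 4.96875, 5.53125, 6.09375, 6.65625, 7.21875.
v(3.28125) = 128/233, v(3.84375) = 128/251, v(4.40625) = 128/269, v(4.96875) = 128/287, v(5.53125) = 128/305, v(6.09375) = 128/323, v(6.65625) = 128/341, v(7.21875) = 128/359.
Sum = Δu · [v(3.28125) + v(3.84375) + v(4.40625) + ...].
Sum ≈ 1.985.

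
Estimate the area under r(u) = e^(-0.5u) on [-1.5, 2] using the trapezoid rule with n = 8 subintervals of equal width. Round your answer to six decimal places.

3.512180

Δu = (2 − (-1.5))/8 = 0.4375.
r(-1.5) ≈ 2.117000, r(-1.0625) ≈ 1.701057, r(-0.625) ≈ 1.366838, r(-0.1875) ≈ 1.098285, r(0.25) ≈ 0.882497, r(0.6875) ≈ 0.709106, r(1.125) ≈ 0.569783, r(1.5625) ≈ 0.457833, r(2) ≈ 0.367879.
T_8 = (Δu/2)·[r(u_0) + 2r(u_1) + ... + 2r(u_{7}) + r(u_8)].
Sum ≈ 3.512180.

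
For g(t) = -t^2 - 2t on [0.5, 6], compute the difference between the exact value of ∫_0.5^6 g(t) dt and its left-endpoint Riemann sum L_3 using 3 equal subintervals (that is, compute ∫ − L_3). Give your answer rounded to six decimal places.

-39.773148

Exact integral: ∫_0.5^6 g(t) dt ≈ -107.70833333.
L_3 ≈ -67.93518519.
Error ≈ -107.70833333 − (-67.93518519) ≈ -39.773148.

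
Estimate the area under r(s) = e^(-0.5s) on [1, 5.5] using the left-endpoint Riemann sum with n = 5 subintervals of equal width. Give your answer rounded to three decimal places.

Δs = (5.5 − 1)/5 = 0.9.
Left endpoints: 1, 1.9, 2.8, 3.7, 4.6.
r(1) ≈ 0.607, r(1.9) ≈ 0.387, r(2.8) ≈ 0.247, r(3.7) ≈ 0.157, r(4.6) ≈ 0.100.
Sum = Δs · [r(1) + r(1.9) + r(2.8) + r(3.7) + r(4.6)].
Sum ≈ 1.348.

1.348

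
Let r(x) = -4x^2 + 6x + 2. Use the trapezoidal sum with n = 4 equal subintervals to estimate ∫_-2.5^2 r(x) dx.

Δx = (2 − (-2.5))/4 = 1.125.
r(-2.5) = -38, r(-1.375) = -13.8125, r(-0.25) = 0.25, r(0.875) = 4.1875, r(2) = -2.
T_4 = (Δx/2)·[r(x_0) + 2r(x_1) + 2r(x_2) + 2r(x_3) + r(x_4)].
Sum = -33.046875.

-33.046875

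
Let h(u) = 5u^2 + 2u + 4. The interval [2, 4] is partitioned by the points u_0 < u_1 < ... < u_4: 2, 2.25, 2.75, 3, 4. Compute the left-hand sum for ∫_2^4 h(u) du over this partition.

90.734375

Subinterval widths: 0.25, 0.5, 0.25, 1.
Left endpoints: 2, 2.25, 2.75, 3.
h(2) = 28, h(2.25) = 33.8125, h(2.75) = 47.3125, h(3) = 55.
Sum = Σ Δu_i · h(u_i).
Sum = 90.734375.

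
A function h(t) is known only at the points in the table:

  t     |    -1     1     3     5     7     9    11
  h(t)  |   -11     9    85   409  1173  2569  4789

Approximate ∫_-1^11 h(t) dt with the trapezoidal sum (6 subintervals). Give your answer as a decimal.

13268

Δt = 2.
T_6 = (2/2)·[(-11) + 2·9 + 2·85 + 2·409 + 2·1173 + 2·2569 + 4789] = 13268.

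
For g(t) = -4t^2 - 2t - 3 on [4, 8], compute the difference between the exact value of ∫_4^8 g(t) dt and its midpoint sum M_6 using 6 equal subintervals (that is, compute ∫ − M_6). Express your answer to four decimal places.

Exact integral: ∫_4^8 g(t) dt ≈ -657.333333.
M_6 ≈ -656.740741.
Error ≈ -657.333333 − (-656.740741) ≈ -0.5926.

-0.5926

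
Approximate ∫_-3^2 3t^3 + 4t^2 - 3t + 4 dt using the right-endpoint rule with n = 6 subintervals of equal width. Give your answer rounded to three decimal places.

54.294

Δt = (2 − (-3))/6 = 5/6.
Right endpoints: -13/6, -4/3, -0.5, 1/3, 7/6, 2.
f(-13/6) = -89/72, f(-4/3) = 8, f(-0.5) = 6.125, f(1/3) = 32/9, f(7/6) = 257/24, f(2) = 38.
Sum = Δt · [f(-13/6) + f(-4/3) + f(-0.5) + ...].
Sum ≈ 54.294.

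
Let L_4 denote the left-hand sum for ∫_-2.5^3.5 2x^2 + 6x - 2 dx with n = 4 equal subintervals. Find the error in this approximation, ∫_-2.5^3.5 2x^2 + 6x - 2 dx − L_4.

Exact integral: ∫_-2.5^3.5 f(x) dx = 45.
L_4 = 13.5.
Error = 45 − 13.5 = 31.5.

31.5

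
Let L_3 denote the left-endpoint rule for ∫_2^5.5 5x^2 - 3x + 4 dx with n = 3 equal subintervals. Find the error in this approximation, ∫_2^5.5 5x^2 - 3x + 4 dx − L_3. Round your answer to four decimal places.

Exact integral: ∫_2^5.5 f(x) dx ≈ 238.583333.
L_3 ≈ 172.115741.
Error ≈ 238.583333 − 172.115741 ≈ 66.4676.

66.4676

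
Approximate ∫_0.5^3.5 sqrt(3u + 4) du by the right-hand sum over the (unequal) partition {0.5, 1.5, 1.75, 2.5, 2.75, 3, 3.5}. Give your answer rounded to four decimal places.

Subinterval widths: 1, 0.25, 0.75, 0.25, 0.25, 0.5.
Right endpoints: 1.5, 1.75, 2.5, 2.75, 3, 3.5.
f(1.5) ≈ 2.9155, f(1.75) ≈ 3.0414, f(2.5) ≈ 3.3912, f(2.75) ≈ 3.5000, f(3) ≈ 3.6056, f(3.5) ≈ 3.8079.
Sum = Σ Δu_i · f(u_i).
Sum ≈ 9.8995.

9.8995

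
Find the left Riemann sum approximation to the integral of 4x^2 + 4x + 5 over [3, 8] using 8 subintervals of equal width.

Δx = (8 − 3)/8 = 0.625.
Left endpoints: 3, 3.625, 4.25, 4.875, 5.5, 6.125, 6.75, 7.375.
f(3) = 53, f(3.625) = 72.0625, f(4.25) = 94.25, f(4.875) = 119.5625, f(5.5) = 148, f(6.125) = 179.5625, f(6.75) = 214.25, f(7.375) = 252.0625.
Sum = Δx · [f(3) + f(3.625) + f(4.25) + ...].
Sum = 707.96875.

707.96875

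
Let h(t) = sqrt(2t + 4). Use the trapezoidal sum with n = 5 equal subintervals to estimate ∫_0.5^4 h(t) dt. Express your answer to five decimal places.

Δt = (4 − 0.5)/5 = 0.7.
h(0.5) ≈ 2.23607, h(1.2) ≈ 2.52982, h(1.9) ≈ 2.79285, h(2.6) ≈ 3.03315, h(3.3) ≈ 3.25576, h(4) ≈ 3.46410.
T_5 = (Δt/2)·[h(t_0) + 2h(t_1) + ... + 2h(t_{4}) + h(t_5)].
Sum ≈ 10.12317.

10.12317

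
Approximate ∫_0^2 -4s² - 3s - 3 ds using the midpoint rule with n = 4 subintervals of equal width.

-22.5

Δs = (2 − 0)/4 = 0.5.
Midpoints: 0.25, 0.75, 1.25, 1.75.
f(0.25) = -4, f(0.75) = -7.5, f(1.25) = -13, f(1.75) = -20.5.
Sum = Δs · [f(0.25) + f(0.75) + f(1.25) + f(1.75)].
Sum = -22.5.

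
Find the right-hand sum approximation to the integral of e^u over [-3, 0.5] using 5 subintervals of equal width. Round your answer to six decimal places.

Δu = (0.5 − (-3))/5 = 0.7.
Right endpoints: -2.3, -1.6, -0.9, -0.2, 0.5.
f(-2.3) ≈ 0.100259, f(-1.6) ≈ 0.201897, f(-0.9) ≈ 0.406570, f(-0.2) ≈ 0.818731, f(0.5) ≈ 1.648721.
Sum = Δu · [f(-2.3) + f(-1.6) + f(-0.9) + f(-0.2) + f(0.5)].
Sum ≈ 2.223324.

2.223324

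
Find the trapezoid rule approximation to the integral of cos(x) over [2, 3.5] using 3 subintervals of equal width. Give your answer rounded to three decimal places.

-1.234

Δx = (3.5 − 2)/3 = 0.5.
f(2) ≈ -0.416, f(2.5) ≈ -0.801, f(3) ≈ -0.990, f(3.5) ≈ -0.936.
T_3 = (Δx/2)·[f(x_0) + 2f(x_1) + 2f(x_2) + f(x_3)].
Sum ≈ -1.234.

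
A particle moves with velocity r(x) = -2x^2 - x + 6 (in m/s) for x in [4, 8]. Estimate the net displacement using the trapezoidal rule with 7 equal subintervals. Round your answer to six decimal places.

Δx = (8 − 4)/7 = 4/7.
r(4) = -30, r(32/7) = -1978/49, r(36/7) = -2550/49, r(40/7) = -3186/49, r(44/7) = -3886/49, r(48/7) = -4650/49, r(52/7) = -5478/49, r(8) = -130.
T_7 = (Δx/2)·[r(x_0) + 2r(x_1) + ... + 2r(x_{6}) + r(x_7)].
Sum ≈ -299.102041.

-299.102041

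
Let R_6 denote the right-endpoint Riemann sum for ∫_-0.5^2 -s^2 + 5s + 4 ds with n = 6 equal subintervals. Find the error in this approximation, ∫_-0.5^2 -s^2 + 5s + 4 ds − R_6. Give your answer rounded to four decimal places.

Exact integral: ∫_-0.5^2 f(s) ds ≈ 16.666667.
R_6 ≈ 18.417245.
Error ≈ 16.666667 − 18.417245 ≈ -1.7506.

-1.7506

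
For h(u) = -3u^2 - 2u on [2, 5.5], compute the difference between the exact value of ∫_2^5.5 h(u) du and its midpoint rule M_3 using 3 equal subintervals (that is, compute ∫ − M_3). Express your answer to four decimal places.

-1.1910

Exact integral: ∫_2^5.5 h(u) du = -184.625.
M_3 ≈ -183.434028.
Error ≈ -184.625 − (-183.434028) ≈ -1.1910.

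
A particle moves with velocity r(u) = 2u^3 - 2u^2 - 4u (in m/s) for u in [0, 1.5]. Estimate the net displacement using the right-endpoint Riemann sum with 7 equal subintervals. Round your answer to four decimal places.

-4.5918

Δu = (1.5 − 0)/7 = 3/14.
Right endpoints: 3/14, 3/7, 9/14, 6/7, 15/14, 9/7, 1.5.
r(3/14) = -1275/1372, r(3/7) = -660/343, r(9/14) = -3933/1372, r(6/7) = -1248/343, r(15/14) = -5655/1372, r(9/7) = -1440/343, r(1.5) = -3.75.
Sum = Δu · [r(3/14) + r(3/7) + r(9/14) + ...].
Sum ≈ -4.5918.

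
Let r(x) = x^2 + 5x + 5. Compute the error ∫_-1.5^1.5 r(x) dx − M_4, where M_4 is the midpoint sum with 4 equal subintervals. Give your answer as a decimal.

Exact integral: ∫_-1.5^1.5 r(x) dx = 17.25.
M_4 = 17.109375.
Error = 17.25 − 17.109375 = 0.140625.

0.140625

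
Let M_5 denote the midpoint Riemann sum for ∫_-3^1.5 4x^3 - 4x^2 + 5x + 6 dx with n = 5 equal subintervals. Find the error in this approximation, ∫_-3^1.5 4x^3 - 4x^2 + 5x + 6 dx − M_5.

-3.94875

Exact integral: ∫_-3^1.5 f(x) dx = -106.3125.
M_5 = -102.36375.
Error = -106.3125 − (-102.36375) = -3.94875.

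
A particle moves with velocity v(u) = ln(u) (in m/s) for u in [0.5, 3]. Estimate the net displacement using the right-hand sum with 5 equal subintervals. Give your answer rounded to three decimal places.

Δu = (3 − 0.5)/5 = 0.5.
Right endpoints: 1, 1.5, 2, 2.5, 3.
v(1) ≈ 0.000, v(1.5) ≈ 0.405, v(2) ≈ 0.693, v(2.5) ≈ 0.916, v(3) ≈ 1.099.
Sum = Δu · [v(1) + v(1.5) + v(2) + v(2.5) + v(3)].
Sum ≈ 1.557.

1.557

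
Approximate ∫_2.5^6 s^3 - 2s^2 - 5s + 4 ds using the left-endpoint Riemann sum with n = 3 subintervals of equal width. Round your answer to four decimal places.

56.8426

Δs = (6 − 2.5)/3 = 7/6.
Left endpoints: 2.5, 11/3, 29/6.
f(2.5) = -5.375, f(11/3) = 218/27, f(29/6) = 9941/216.
Sum = Δs · [f(2.5) + f(11/3) + f(29/6)].
Sum ≈ 56.8426.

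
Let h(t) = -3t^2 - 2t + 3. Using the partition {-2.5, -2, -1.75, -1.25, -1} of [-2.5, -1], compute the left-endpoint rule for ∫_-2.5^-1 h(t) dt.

-7.765625

Subinterval widths: 0.5, 0.25, 0.5, 0.25.
Left endpoints: -2.5, -2, -1.75, -1.25.
h(-2.5) = -10.75, h(-2) = -5, h(-1.75) = -2.6875, h(-1.25) = 0.8125.
Sum = Σ Δt_i · h(t_i).
Sum = -7.765625.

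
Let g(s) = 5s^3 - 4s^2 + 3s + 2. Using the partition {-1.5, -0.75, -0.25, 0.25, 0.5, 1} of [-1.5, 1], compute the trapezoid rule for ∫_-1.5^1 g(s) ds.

-9.421875

Subinterval widths: 0.75, 0.5, 0.5, 0.25, 0.5.
g(-1.5) = -28.375, g(-0.75) = -4.609375, g(-0.25) = 0.921875, g(0.25) = 2.578125, g(0.5) = 3.125, g(1) = 6.
On each subinterval the trapezoid contributes (Δs_i/2)·[g(s_{i-1}) + g(s_i)].
Sum = -9.421875.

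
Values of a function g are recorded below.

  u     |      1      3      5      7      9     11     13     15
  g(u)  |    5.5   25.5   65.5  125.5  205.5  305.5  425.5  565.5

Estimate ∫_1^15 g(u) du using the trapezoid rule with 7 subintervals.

2877

Δu = 2.
T_7 = (2/2)·[5.5 + 2·25.5 + 2·65.5 + 2·125.5 + 2·205.5 + 2·305.5 + 2·425.5 + 565.5] = 2877.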